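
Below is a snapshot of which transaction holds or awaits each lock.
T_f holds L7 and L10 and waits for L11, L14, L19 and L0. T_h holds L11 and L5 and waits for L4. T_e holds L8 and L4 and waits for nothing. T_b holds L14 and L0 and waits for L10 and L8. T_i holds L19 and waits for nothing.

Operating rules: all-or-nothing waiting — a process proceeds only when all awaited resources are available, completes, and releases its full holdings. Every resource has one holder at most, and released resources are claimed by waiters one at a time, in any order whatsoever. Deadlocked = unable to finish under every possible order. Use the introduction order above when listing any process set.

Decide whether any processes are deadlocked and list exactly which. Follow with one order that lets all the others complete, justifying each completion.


Deadlocked set: T_f and T_b.
Key observation: along T_f -> T_b -> T_f, each member waits on what the next one holds — a deadlock; no other process is dragged down with it.
A valid finishing order for the others: T_i, T_e, T_h.
Walking it through:
  T_i waits on nothing -> runs at once and releases L19
  T_e waits on nothing -> runs at once and releases L8 and L4
  T_h: everything it awaited (L4) is free; runs, freeing L11 and L5


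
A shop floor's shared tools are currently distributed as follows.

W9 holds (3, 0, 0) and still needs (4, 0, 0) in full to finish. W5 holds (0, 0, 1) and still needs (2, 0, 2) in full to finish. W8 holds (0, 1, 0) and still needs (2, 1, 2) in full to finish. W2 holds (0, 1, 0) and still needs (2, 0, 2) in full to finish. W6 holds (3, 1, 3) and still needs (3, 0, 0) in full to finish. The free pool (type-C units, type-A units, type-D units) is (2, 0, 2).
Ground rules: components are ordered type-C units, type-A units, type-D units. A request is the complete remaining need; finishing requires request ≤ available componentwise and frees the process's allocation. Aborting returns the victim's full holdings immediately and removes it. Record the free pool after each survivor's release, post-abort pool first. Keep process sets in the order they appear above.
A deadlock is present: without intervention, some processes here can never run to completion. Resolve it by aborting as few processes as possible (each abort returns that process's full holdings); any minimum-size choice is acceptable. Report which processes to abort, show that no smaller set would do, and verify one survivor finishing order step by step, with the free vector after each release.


The answer: abort W6.
Key observation: W9 had no path to completion before; after the abort of W6 ((3, 1, 3) returned), step 2 is where it fits.
No smaller set exists: with zero aborts the deadlock remains.
The survivors complete as W5, W9, W2, W8. Step-by-step check (starting from the post-abort pool):
  pool = (5, 1, 5)
  W5 needs (2, 0, 2) <= (5, 1, 5) -> finishes; pool += (0, 0, 1) = (5, 1, 6)
  W9 needs (4, 0, 0) <= (5, 1, 6) -> finishes; pool += (3, 0, 0) = (8, 1, 6)
  W2 needs (2, 0, 2) <= (8, 1, 6) -> finishes; pool += (0, 1, 0) = (8, 2, 6)
  W8 needs (2, 1, 2) <= (8, 2, 6) -> finishes; pool += (0, 1, 0) = (8, 3, 6)


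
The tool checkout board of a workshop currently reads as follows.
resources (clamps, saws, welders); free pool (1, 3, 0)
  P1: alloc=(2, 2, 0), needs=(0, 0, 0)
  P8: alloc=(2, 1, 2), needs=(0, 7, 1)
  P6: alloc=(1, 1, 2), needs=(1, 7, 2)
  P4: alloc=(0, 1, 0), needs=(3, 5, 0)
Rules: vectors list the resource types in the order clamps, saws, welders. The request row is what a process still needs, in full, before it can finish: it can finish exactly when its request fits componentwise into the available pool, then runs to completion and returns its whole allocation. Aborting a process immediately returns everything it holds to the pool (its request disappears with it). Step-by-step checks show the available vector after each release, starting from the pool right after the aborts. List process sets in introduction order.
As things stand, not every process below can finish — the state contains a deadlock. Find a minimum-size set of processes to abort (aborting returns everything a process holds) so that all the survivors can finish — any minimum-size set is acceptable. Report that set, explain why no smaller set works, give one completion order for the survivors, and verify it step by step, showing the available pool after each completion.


The answer: abort P8.
Key observation: P6 could never have finished before the abort; with (2, 1, 2) returned by P8, it fits at step 3.
Why nothing smaller works: aborting no one leaves the state deadlocked as given.
Survivors finish in the order: P1, P4, P6. Check, step by step (pool after the aborts first):
  pool = (3, 4, 2)
  run P1 (needs (0, 0, 0), free (3, 4, 2)); after release of (2, 2, 0) the pool is (5, 6, 2)
  run P4 (needs (3, 5, 0), free (5, 6, 2)); after release of (0, 1, 0) the pool is (5, 7, 2)
  run P6 (needs (1, 7, 2), free (5, 7, 2)); after release of (1, 1, 2) the pool is (6, 8, 4)


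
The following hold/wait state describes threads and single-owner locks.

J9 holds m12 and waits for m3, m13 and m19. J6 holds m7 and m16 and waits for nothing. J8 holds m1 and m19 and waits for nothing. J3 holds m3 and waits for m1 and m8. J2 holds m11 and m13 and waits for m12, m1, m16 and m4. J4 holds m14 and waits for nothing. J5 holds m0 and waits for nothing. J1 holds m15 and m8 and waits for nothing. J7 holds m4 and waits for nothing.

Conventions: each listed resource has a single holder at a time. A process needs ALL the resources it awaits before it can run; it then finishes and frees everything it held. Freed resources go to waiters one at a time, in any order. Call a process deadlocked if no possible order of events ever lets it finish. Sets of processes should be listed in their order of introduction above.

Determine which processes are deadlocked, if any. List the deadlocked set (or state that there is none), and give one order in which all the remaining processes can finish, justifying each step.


Deadlocked set: J9 and J2.
Key observation: the waits loop around J9 -> J2 -> J9 with no way out; no other process is dragged down with it.
A valid finishing order for the others: J4, J1, J8, J7, J5, J6, J3.
Verifying each step:
  J4 waits on nothing -> runs at once and releases m14
  J1 waits on nothing -> runs at once and releases m15 and m8
  J8 waits on nothing -> runs at once and releases m1 and m19
  J7 waits on nothing -> runs at once and releases m4
  J5 waits on nothing -> runs at once and releases m0
  J6 waits on nothing -> runs at once and releases m7 and m16
  run J3 (all its waits — m1 and m8 — are resolved); releases m3


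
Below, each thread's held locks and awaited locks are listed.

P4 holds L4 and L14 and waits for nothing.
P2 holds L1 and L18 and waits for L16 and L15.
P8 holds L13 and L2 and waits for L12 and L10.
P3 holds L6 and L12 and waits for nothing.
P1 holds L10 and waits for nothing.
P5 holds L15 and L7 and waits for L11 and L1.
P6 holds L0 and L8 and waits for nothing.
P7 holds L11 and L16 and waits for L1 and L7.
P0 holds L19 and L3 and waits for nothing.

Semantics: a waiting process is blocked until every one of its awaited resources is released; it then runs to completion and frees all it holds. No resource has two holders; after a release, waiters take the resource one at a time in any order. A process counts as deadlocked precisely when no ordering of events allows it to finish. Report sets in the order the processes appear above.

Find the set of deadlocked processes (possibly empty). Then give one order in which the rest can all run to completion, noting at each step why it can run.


The deadlocked set is P2, P5 and P7.
Key observation: the waits loop around P2 -> P5 -> P2 with no way out; P7 is caught in further circular waits.
The rest can finish in the order P3, P4, P1, P0, P8, P6.
Walking it through:
  run P3 (it waits on nothing); releases L6 and L12
  run P4 (it waits on nothing); releases L4 and L14
  run P1 (it waits on nothing); releases L10
  run P0 (it waits on nothing); releases L19 and L3
  P8: everything it awaited (L12 and L10) is free; runs, freeing L13 and L2
  run P6 (it waits on nothing); releases L0 and L8


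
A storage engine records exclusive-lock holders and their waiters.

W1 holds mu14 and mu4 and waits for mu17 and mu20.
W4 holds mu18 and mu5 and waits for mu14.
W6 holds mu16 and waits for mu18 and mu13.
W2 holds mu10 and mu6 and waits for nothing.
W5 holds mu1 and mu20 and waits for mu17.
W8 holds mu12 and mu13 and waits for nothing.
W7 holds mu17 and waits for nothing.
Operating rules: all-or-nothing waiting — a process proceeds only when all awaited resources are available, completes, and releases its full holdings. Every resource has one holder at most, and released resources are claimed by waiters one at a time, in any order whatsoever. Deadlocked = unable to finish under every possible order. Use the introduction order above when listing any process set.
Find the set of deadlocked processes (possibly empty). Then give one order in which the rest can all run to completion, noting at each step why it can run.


Nothing here is deadlocked.
Key observation: the waits form no ring: some process can always run, and its releases unblock the others one by one.
One completion order for the rest: W7, W5, W8, W2, W1, W4, W6.
Walking it through:
  W7: no waits; runs immediately, freeing mu17
  W5 waits on mu17 — all released -> runs and releases mu1 and mu20
  W8: no waits; runs immediately, freeing mu12 and mu13
  W2: no waits; runs immediately, freeing mu10 and mu6
  W1 waits on mu17 and mu20 — all released -> runs and releases mu14 and mu4
  W4 waits on mu14 — all released -> runs and releases mu18 and mu5
  W6 waits on mu18 and mu13 — all released -> runs and releases mu16


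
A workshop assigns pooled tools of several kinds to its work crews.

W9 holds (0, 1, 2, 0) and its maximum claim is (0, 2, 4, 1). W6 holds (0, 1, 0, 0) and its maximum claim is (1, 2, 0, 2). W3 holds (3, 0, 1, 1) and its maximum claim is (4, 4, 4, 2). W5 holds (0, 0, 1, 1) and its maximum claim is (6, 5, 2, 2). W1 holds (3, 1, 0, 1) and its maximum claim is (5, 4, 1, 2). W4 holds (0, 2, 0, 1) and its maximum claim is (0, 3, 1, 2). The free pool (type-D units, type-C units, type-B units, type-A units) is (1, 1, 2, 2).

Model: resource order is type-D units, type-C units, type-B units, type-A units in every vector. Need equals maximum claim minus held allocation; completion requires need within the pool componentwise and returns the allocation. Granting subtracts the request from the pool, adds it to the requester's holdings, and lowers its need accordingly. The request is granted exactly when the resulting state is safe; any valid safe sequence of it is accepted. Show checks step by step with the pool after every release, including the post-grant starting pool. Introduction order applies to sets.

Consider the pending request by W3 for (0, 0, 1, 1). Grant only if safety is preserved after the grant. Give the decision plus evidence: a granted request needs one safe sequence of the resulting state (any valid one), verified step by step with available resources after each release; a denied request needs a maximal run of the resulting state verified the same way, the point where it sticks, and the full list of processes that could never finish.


DENY: after the grant no complete ordering would exist.
Key observation: after W4, W6 the pool peaks at (1, 4, 1, 2), and each blocked process is short somewhere: W9 on type-B units; W3 on type-B units; W5 on type-D units, type-C units; W1 on type-D units.
Pretend the grant happened; the run W4, W6 goes as far as possible. Step-by-step check:
  pool = (1, 1, 1, 1)
  W4 needs (0, 1, 1, 1) <= (1, 1, 1, 1) -> finishes; pool += (0, 2, 0, 1) = (1, 3, 1, 2)
  W6 needs (1, 1, 0, 2) <= (1, 3, 1, 2) -> finishes; pool += (0, 1, 0, 0) = (1, 4, 1, 2)
  W9 cannot run: need (0, 1, 2, 1) vs free (1, 4, 1, 2) (insufficient type-B units)
  W3 cannot run: need (1, 4, 2, 0) vs free (1, 4, 1, 2) (insufficient type-B units)
  W5 cannot run: need (6, 5, 1, 1) vs free (1, 4, 1, 2) (insufficient type-D units and type-C units)
  W1 cannot run: need (2, 3, 1, 1) vs free (1, 4, 1, 2) (insufficient type-D units)
Had the request been granted, W9, W3, W5 and W1 could never finish.


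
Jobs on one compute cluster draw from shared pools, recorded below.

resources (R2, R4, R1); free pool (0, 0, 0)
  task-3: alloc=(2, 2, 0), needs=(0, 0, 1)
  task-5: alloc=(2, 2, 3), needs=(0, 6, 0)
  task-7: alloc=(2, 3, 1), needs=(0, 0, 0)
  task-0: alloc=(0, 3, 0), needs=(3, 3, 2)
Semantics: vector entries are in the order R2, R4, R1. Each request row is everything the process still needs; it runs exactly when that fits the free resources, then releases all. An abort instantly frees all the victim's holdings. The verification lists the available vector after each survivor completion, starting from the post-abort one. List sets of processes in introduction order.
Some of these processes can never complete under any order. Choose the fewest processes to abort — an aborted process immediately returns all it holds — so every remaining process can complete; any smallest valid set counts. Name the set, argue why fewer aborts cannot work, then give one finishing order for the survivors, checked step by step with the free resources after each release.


Minimum abort set: task-0.
Key observation: task-5 was stuck for good until task-0 gave back (0, 3, 0); in the order shown it finishes at step 2.
Why nothing smaller works: aborting no one leaves the state deadlocked as given.
Survivors finish in the order: task-7, task-5, task-3. Walking it through (pool after the aborts first):
  pool = (0, 3, 0)
  run task-7 (needs (0, 0, 0), free (0, 3, 0)); after release of (2, 3, 1) the pool is (2, 6, 1)
  run task-5 (needs (0, 6, 0), free (2, 6, 1)); after release of (2, 2, 3) the pool is (4, 8, 4)
  run task-3 (needs (0, 0, 1), free (4, 8, 4)); after release of (2, 2, 0) the pool is (6, 10, 4)


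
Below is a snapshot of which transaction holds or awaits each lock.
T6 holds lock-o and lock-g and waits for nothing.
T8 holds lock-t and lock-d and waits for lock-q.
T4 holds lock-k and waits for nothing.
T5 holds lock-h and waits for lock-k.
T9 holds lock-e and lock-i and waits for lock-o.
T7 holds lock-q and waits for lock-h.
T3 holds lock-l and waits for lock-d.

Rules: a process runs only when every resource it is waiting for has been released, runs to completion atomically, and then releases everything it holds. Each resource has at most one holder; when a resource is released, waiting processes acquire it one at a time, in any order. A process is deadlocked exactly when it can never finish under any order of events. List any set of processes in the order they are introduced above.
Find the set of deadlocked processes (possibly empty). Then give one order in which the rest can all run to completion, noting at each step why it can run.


No process is deadlocked.
Key observation: all waits point, directly or indirectly, at processes that can finish, so nothing is permanently blocked.
One completion order for the rest: T6, T4, T5, T7, T8, T3, T9.
Step-by-step check:
  T6 waits on nothing -> runs at once and releases lock-o and lock-g
  T4 waits on nothing -> runs at once and releases lock-k
  T5 waits on lock-k — all released -> runs and releases lock-h
  T7 waits on lock-h — all released -> runs and releases lock-q
  T8 waits on lock-q — all released -> runs and releases lock-t and lock-d
  T3 waits on lock-d — all released -> runs and releases lock-l
  T9 waits on lock-o — all released -> runs and releases lock-e and lock-i


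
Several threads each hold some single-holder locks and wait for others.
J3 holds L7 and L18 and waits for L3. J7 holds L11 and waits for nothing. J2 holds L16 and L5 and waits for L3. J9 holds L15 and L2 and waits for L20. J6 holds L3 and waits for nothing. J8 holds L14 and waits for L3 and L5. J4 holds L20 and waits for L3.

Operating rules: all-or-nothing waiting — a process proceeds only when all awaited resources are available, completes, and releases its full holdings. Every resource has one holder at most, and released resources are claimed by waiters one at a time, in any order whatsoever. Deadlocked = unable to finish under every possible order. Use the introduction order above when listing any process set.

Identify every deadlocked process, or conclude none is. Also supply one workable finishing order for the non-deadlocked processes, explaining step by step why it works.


No process is deadlocked.
Key observation: every chain of waits terminates; starting from the processes that wait on nothing, all the rest unlock in turn.
A valid finishing order for the others: J7, J6, J2, J3, J4, J9, J8.
Walking it through:
  J7 waits on nothing -> runs at once and releases L11
  J6 waits on nothing -> runs at once and releases L3
  run J2 (all its waits — L3 — are resolved); releases L16 and L5
  run J3 (all its waits — L3 — are resolved); releases L7 and L18
  run J4 (all its waits — L3 — are resolved); releases L20
  run J9 (all its waits — L20 — are resolved); releases L15 and L2
  run J8 (all its waits — L3 and L5 — are resolved); releases L14


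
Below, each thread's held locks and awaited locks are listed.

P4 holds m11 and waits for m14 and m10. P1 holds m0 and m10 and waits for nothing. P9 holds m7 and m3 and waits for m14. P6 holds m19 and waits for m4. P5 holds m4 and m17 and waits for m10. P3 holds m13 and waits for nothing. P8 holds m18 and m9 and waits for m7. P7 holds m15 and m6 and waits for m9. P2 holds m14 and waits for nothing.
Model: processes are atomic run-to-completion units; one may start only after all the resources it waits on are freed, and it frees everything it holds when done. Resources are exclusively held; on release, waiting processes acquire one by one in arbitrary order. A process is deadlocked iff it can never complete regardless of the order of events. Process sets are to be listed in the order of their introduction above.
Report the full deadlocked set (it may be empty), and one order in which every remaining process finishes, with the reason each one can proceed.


The deadlocked set is empty.
Key observation: although several processes wait, no cycle exists — each chain bottoms out at a free runner.
One completion order for the rest: P2, P9, P8, P1, P7, P5, P3, P4, P6.
Verifying each step:
  run P2 (it waits on nothing); releases m14
  P9: everything it awaited (m14) is free; runs, freeing m7 and m3
  P8: everything it awaited (m7) is free; runs, freeing m18 and m9
  run P1 (it waits on nothing); releases m0 and m10
  P7: everything it awaited (m9) is free; runs, freeing m15 and m6
  P5: everything it awaited (m10) is free; runs, freeing m4 and m17
  run P3 (it waits on nothing); releases m13
  P4: everything it awaited (m14 and m10) is free; runs, freeing m11
  P6: everything it awaited (m4) is free; runs, freeing m19


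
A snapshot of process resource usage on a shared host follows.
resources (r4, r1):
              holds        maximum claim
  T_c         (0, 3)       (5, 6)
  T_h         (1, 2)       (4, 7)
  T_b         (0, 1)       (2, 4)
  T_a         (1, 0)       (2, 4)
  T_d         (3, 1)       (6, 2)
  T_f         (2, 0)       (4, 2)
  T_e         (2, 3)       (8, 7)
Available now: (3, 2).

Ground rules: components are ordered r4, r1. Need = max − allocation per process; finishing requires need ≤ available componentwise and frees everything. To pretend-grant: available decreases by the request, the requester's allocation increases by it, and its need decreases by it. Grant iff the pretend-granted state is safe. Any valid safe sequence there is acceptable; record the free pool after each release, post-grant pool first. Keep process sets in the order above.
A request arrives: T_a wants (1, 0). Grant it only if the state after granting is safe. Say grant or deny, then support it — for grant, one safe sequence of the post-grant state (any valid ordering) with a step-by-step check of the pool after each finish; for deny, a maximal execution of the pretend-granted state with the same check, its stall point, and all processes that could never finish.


GRANT: granting preserves safety; a valid post-grant sequence is T_f, T_d, T_b, T_e, T_h, T_c, T_a.
Key observation: the grant leaves (2, 2) free — enough for T_f, whose release restarts the cascade.
Step-by-step check of the post-grant state:
  pool = (2, 2)
  run T_f (needs (2, 2), free (2, 2)); after release of (2, 0) the pool is (4, 2)
  run T_d (needs (3, 1), free (4, 2)); after release of (3, 1) the pool is (7, 3)
  run T_b (needs (2, 3), free (7, 3)); after release of (0, 1) the pool is (7, 4)
  run T_e (needs (6, 4), free (7, 4)); after release of (2, 3) the pool is (9, 7)
  run T_h (needs (3, 5), free (9, 7)); after release of (1, 2) the pool is (10, 9)
  run T_c (needs (5, 3), free (10, 9)); after release of (0, 3) the pool is (10, 12)
  run T_a (needs (0, 4), free (10, 12)); after release of (2, 0) the pool is (12, 12)


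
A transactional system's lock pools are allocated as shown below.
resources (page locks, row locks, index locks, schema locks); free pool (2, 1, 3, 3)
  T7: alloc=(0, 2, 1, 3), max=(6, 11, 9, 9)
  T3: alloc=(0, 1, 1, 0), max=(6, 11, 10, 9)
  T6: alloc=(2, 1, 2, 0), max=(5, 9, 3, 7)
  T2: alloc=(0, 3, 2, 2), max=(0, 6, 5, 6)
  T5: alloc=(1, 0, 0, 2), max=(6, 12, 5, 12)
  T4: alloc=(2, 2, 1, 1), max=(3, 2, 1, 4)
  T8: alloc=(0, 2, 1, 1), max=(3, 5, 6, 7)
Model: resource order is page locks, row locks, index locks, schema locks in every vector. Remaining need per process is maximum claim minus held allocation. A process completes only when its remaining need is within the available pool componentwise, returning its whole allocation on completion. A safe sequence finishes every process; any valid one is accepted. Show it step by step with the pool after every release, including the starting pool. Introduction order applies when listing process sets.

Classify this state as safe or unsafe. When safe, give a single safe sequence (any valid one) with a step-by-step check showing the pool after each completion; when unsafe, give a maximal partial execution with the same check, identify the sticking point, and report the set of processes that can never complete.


SAFE. One safe sequence: T4, T2, T8, T6, T7, T3, T5.
Key observation: reading the order forward, T4 is the first process whose need (1, 0, 0, 3) meets the free pool (2, 1, 3, 3) exactly on a resource it requests.
Walking it through:
  pool = (2, 1, 3, 3)
  T4 needs (1, 0, 0, 3) <= (2, 1, 3, 3) -> finishes; pool += (2, 2, 1, 1) = (4, 3, 4, 4)
  T2 needs (0, 3, 3, 4) <= (4, 3, 4, 4) -> finishes; pool += (0, 3, 2, 2) = (4, 6, 6, 6)
  T8 needs (3, 3, 5, 6) <= (4, 6, 6, 6) -> finishes; pool += (0, 2, 1, 1) = (4, 8, 7, 7)
  T6 needs (3, 8, 1, 7) <= (4, 8, 7, 7) -> finishes; pool += (2, 1, 2, 0) = (6, 9, 9, 7)
  T7 needs (6, 9, 8, 6) <= (6, 9, 9, 7) -> finishes; pool += (0, 2, 1, 3) = (6, 11, 10, 10)
  T3 needs (6, 10, 9, 9) <= (6, 11, 10, 10) -> finishes; pool += (0, 1, 1, 0) = (6, 12, 11, 10)
  T5 needs (5, 12, 5, 10) <= (6, 12, 11, 10) -> finishes; pool += (1, 0, 0, 2) = (7, 12, 11, 12)


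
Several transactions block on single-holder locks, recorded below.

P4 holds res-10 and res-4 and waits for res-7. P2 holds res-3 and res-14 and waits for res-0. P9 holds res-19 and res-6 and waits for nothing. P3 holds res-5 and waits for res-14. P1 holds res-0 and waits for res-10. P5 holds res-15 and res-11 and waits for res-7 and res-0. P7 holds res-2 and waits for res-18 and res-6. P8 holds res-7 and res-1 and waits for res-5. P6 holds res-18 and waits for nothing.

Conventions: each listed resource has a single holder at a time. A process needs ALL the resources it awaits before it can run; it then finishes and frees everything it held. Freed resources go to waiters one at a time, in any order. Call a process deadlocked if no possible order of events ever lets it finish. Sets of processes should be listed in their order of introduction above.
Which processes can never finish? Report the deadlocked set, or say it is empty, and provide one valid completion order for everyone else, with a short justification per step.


The deadlocked set is P4, P2, P3, P1, P5 and P8.
Key observation: the waits loop around P4 -> P8 -> P3 -> P2 -> P1 -> P4 with no way out; P5 waits into the deadlock from upstream.
A valid finishing order for the others: P6, P9, P7.
Verifying each step:
  P6: no waits; runs immediately, freeing res-18
  P9: no waits; runs immediately, freeing res-19 and res-6
  run P7 (all its waits — res-18 and res-6 — are resolved); releases res-2


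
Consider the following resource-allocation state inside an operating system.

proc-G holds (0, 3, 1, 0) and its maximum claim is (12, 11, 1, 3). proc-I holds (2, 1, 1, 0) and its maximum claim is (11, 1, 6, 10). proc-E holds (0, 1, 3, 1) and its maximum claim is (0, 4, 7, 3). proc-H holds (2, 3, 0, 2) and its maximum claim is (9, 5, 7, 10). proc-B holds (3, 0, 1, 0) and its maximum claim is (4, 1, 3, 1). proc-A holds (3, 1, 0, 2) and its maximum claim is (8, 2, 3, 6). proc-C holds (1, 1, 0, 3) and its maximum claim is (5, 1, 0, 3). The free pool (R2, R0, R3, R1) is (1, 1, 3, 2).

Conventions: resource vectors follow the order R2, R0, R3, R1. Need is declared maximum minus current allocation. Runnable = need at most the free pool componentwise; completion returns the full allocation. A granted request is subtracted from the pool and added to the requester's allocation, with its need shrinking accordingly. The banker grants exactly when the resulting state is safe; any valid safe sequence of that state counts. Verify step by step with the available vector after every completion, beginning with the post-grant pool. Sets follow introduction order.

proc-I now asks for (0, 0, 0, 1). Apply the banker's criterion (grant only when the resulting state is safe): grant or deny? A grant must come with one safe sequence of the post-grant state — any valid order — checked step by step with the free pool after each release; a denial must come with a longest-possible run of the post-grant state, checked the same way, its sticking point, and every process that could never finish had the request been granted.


DENY: after the grant no complete ordering would exist.
Key observation: after proc-B, proc-C, proc-A, proc-E the pool peaks at (8, 4, 7, 7), and each blocked process is short somewhere: proc-G on R2, R0; proc-I on R2, R1; proc-H on R1.
After a pretend grant, a maximal execution: proc-B, proc-C, proc-A, proc-E — then nothing else fits. Step-by-step check:
  pool = (1, 1, 3, 1)
  proc-B: need (1, 1, 2, 1) fits (1, 1, 3, 1); releases (3, 0, 1, 0), pool now (4, 1, 4, 1)
  proc-C: need (4, 0, 0, 0) fits (4, 1, 4, 1); releases (1, 1, 0, 3), pool now (5, 2, 4, 4)
  proc-A: need (5, 1, 3, 4) fits (5, 2, 4, 4); releases (3, 1, 0, 2), pool now (8, 3, 4, 6)
  proc-E: need (0, 3, 4, 2) fits (8, 3, 4, 6); releases (0, 1, 3, 1), pool now (8, 4, 7, 7)
  proc-G cannot run: need (12, 8, 0, 3) vs free (8, 4, 7, 7) (insufficient R2 and R0)
  proc-I cannot run: need (9, 0, 5, 9) vs free (8, 4, 7, 7) (insufficient R2 and R1)
  proc-H cannot run: need (7, 2, 7, 8) vs free (8, 4, 7, 7) (insufficient R1)
Had the request been granted, proc-G, proc-I and proc-H could never finish.


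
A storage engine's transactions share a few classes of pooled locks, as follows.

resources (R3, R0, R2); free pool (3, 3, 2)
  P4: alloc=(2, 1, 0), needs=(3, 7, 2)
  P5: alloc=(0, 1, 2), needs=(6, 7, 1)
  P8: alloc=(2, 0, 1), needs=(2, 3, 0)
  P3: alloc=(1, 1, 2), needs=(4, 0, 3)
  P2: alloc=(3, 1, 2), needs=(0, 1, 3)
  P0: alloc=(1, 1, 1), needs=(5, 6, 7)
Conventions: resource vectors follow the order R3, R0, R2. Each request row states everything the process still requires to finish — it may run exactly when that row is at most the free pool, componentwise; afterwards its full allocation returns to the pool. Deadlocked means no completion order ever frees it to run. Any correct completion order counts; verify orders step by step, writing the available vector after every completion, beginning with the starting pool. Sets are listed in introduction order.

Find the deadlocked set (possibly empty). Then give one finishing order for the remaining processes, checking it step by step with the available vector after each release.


The deadlocked set is P4, P5 and P0.
Key observation: even finishing P8, P3, P2 leaves just (9, 5, 7) free — too little R0 for any of the remaining processes.
A valid finishing order for the others: P8, P3, P2. Step-by-step check:
  pool = (3, 3, 2)
  P8 needs (2, 3, 0) <= (3, 3, 2) -> finishes; pool += (2, 0, 1) = (5, 3, 3)
  P3 needs (4, 0, 3) <= (5, 3, 3) -> finishes; pool += (1, 1, 2) = (6, 4, 5)
  P2 needs (0, 1, 3) <= (6, 4, 5) -> finishes; pool += (3, 1, 2) = (9, 5, 7)
None of the blocked processes ever fits:
  blocked: P4 wants (3, 7, 2), pool (9, 5, 7) — not enough R0
  blocked: P5 wants (6, 7, 1), pool (9, 5, 7) — not enough R0
  blocked: P0 wants (5, 6, 7), pool (9, 5, 7) — not enough R0


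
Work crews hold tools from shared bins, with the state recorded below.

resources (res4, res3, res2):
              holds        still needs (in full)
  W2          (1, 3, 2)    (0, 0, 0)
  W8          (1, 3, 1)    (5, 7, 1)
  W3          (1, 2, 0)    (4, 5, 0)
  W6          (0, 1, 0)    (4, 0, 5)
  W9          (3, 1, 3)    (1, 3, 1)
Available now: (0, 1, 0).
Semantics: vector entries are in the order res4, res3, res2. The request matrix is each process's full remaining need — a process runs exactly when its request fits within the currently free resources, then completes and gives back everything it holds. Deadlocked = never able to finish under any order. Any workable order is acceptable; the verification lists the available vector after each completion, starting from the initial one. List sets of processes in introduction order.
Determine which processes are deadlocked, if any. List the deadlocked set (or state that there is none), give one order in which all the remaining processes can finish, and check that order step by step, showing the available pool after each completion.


No process is deadlocked.
Key observation: W2 can run right away; the returned allocation unlocks the remaining processes in turn.
The rest can finish in the order W2, W9, W3, W6, W8. Verifying each step:
  pool = (0, 1, 0)
  run W2 (needs (0, 0, 0), free (0, 1, 0)); after release of (1, 3, 2) the pool is (1, 4, 2)
  run W9 (needs (1, 3, 1), free (1, 4, 2)); after release of (3, 1, 3) the pool is (4, 5, 5)
  run W3 (needs (4, 5, 0), free (4, 5, 5)); after release of (1, 2, 0) the pool is (5, 7, 5)
  run W6 (needs (4, 0, 5), free (5, 7, 5)); after release of (0, 1, 0) the pool is (5, 8, 5)
  run W8 (needs (5, 7, 1), free (5, 8, 5)); after release of (1, 3, 1) the pool is (6, 11, 6)


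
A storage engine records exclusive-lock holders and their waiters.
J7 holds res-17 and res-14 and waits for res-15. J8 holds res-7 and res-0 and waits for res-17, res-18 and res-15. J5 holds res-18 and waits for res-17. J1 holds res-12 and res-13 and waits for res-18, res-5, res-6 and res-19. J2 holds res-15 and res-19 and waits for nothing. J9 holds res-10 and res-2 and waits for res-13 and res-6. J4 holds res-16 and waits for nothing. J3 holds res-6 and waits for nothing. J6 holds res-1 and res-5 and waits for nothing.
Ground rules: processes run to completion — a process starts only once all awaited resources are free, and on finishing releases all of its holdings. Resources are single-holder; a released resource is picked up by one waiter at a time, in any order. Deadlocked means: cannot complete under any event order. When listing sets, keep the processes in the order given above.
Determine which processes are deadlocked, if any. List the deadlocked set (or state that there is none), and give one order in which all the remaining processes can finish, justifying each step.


No process is deadlocked.
Key observation: the wait relation is loop-free; peeling off processes with no waits unwinds the whole state.
One completion order for the rest: J3, J2, J7, J5, J4, J6, J8, J1, J9.
Verifying each step:
  J3 waits on nothing -> runs at once and releases res-6
  J2 waits on nothing -> runs at once and releases res-15 and res-19
  J7 waits on res-15 — all released -> runs and releases res-17 and res-14
  J5 waits on res-17 — all released -> runs and releases res-18
  J4 waits on nothing -> runs at once and releases res-16
  J6 waits on nothing -> runs at once and releases res-1 and res-5
  J8 waits on res-17, res-18 and res-15 — all released -> runs and releases res-7 and res-0
  J1 waits on res-18, res-5, res-6 and res-19 — all released -> runs and releases res-12 and res-13
  J9 waits on res-13 and res-6 — all released -> runs and releases res-10 and res-2


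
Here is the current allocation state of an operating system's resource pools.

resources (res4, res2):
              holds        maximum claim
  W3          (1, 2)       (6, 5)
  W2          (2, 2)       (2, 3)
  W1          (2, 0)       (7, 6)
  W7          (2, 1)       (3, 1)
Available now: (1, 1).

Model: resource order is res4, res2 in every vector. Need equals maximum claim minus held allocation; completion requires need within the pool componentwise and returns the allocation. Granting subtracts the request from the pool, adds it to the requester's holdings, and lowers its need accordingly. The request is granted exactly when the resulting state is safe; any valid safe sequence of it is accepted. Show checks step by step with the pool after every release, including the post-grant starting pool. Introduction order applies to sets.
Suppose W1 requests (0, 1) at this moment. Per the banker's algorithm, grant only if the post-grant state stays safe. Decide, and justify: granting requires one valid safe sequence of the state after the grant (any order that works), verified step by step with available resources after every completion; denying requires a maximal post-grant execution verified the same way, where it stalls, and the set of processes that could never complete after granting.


GRANT — the state after the grant stays safe, e.g. via W7, W2, W3, W1.
Key observation: the grant leaves (1, 0) free — enough for W7, whose release restarts the cascade.
Step-by-step check of the post-grant state:
  pool = (1, 0)
  run W7 (needs (1, 0), free (1, 0)); after release of (2, 1) the pool is (3, 1)
  run W2 (needs (0, 1), free (3, 1)); after release of (2, 2) the pool is (5, 3)
  run W3 (needs (5, 3), free (5, 3)); after release of (1, 2) the pool is (6, 5)
  run W1 (needs (5, 5), free (6, 5)); after release of (2, 1) the pool is (8, 6)


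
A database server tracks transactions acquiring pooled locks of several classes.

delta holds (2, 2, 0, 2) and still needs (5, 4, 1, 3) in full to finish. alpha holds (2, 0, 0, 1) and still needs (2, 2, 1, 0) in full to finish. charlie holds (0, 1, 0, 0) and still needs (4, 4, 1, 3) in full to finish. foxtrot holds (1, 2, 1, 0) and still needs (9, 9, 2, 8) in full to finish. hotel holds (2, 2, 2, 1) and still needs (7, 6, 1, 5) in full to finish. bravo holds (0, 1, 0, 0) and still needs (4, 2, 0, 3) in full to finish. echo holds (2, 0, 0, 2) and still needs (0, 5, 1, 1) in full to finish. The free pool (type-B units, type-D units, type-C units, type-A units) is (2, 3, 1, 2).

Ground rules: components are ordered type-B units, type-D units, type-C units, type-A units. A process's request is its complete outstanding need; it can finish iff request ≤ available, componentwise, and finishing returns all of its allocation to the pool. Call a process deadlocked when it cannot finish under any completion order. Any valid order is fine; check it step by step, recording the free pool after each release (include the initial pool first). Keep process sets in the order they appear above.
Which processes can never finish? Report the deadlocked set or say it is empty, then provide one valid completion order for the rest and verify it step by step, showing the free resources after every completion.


No process is deadlocked.
Key observation: the pool covers alpha at once, and every later process fits after earlier releases.
One completion order for the rest: alpha, bravo, charlie, echo, delta, hotel, foxtrot. Walking it through:
  pool = (2, 3, 1, 2)
  alpha needs (2, 2, 1, 0) <= (2, 3, 1, 2) -> finishes; pool += (2, 0, 0, 1) = (4, 3, 1, 3)
  bravo needs (4, 2, 0, 3) <= (4, 3, 1, 3) -> finishes; pool += (0, 1, 0, 0) = (4, 4, 1, 3)
  charlie needs (4, 4, 1, 3) <= (4, 4, 1, 3) -> finishes; pool += (0, 1, 0, 0) = (4, 5, 1, 3)
  echo needs (0, 5, 1, 1) <= (4, 5, 1, 3) -> finishes; pool += (2, 0, 0, 2) = (6, 5, 1, 5)
  delta needs (5, 4, 1, 3) <= (6, 5, 1, 5) -> finishes; pool += (2, 2, 0, 2) = (8, 7, 1, 7)
  hotel needs (7, 6, 1, 5) <= (8, 7, 1, 7) -> finishes; pool += (2, 2, 2, 1) = (10, 9, 3, 8)
  foxtrot needs (9, 9, 2, 8) <= (10, 9, 3, 8) -> finishes; pool += (1, 2, 1, 0) = (11, 11, 4, 8)


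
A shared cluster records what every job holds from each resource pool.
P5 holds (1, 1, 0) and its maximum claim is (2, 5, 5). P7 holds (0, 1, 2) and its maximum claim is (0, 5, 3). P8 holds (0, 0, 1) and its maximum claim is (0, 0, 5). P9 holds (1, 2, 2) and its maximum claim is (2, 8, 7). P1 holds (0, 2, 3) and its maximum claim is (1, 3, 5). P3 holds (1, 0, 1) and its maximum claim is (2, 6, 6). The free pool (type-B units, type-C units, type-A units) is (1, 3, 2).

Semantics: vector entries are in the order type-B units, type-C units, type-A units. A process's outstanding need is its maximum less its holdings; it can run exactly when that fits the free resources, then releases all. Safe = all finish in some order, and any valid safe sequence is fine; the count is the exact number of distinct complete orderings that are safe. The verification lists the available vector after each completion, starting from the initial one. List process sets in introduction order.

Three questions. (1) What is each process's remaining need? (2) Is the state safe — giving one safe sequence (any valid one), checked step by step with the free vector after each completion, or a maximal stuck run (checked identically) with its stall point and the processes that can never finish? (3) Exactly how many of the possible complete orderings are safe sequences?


(1) Outstanding need per process (order type-B units, type-C units, type-A units):
  P5: (1, 4, 5)
  P7: (0, 4, 1)
  P8: (0, 0, 4)
  P9: (1, 6, 5)
  P1: (1, 1, 2)
  P3: (1, 6, 5)
(2) SAFE — a valid safe sequence is P1, P5, P8, P9, P3, P7.
Key observation: reading the order forward, P1 is the first process whose need (1, 1, 2) meets the free pool (1, 3, 2) exactly on a resource it requests.
Step-by-step check:
  pool = (1, 3, 2)
  P1 needs (1, 1, 2) <= (1, 3, 2) -> finishes; pool += (0, 2, 3) = (1, 5, 5)
  P5 needs (1, 4, 5) <= (1, 5, 5) -> finishes; pool += (1, 1, 0) = (2, 6, 5)
  P8 needs (0, 0, 4) <= (2, 6, 5) -> finishes; pool += (0, 0, 1) = (2, 6, 6)
  P9 needs (1, 6, 5) <= (2, 6, 6) -> finishes; pool += (1, 2, 2) = (3, 8, 8)
  P3 needs (1, 6, 5) <= (3, 8, 8) -> finishes; pool += (1, 0, 1) = (4, 8, 9)
  P7 needs (0, 4, 1) <= (4, 8, 9) -> finishes; pool += (0, 1, 2) = (4, 9, 11)
(3) Exactly 60 of the possible complete orderings are safe sequences.


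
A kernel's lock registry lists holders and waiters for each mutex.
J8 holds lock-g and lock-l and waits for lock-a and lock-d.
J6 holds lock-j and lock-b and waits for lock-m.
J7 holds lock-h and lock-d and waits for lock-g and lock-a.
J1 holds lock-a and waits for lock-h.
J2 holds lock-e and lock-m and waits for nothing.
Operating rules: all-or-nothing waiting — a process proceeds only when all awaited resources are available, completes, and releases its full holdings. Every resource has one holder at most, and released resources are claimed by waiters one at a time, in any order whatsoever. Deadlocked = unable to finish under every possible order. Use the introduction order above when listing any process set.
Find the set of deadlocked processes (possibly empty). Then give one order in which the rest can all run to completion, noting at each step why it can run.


Deadlocked: J8, J7 and J1.
Key observation: the cycle J8 -> J7 -> J8 can never break — each member waits on the next; J1 is caught in further circular waits.
A valid finishing order for the others: J2, J6.
Check, step by step:
  run J2 (it waits on nothing); releases lock-e and lock-m
  J6 waits on lock-m — all released -> runs and releases lock-j and lock-b
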